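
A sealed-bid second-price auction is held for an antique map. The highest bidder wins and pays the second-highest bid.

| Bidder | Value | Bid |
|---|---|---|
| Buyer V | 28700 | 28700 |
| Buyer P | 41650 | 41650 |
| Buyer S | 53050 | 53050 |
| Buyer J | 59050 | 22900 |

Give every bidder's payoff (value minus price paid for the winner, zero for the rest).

Payoffs: Buyer V 0, Buyer P 0, Buyer S 11400, Buyer J 0.

Ranking the bids: Buyer S 53050, then Buyer P 41650, then Buyer V 28700, then Buyer J 22900.
Buyer S has the top bid and wins; the price is the second-highest bid, 41650.
Buyer S's payoff = 53050 − 41650 = 11400. All other bidders lose, so their payoff is 0.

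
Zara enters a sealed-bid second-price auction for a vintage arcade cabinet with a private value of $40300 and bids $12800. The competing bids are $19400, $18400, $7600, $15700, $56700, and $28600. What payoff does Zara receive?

$0

Highest competing bid: $56700.
Zara's bid $12800 is not the highest, so Zara loses, pays nothing, and earns zero payoff.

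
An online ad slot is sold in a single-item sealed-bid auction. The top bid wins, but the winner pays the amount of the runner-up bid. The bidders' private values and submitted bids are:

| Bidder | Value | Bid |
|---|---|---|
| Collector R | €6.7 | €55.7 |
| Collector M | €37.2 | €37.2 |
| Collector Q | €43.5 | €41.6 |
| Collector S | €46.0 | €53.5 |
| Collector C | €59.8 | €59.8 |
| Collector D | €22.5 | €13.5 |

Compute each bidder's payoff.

Payoffs: Collector R €0.0, Collector M €0.0, Collector Q €0.0, Collector S €0.0, Collector C €4.1, Collector D €0.0.

Bids in descending order: Collector C €59.8 > Collector R €55.7 > Collector S €53.5 > Collector Q €41.6 > Collector M €37.2 > Collector D €13.5.
Collector C has the top bid and wins; the price is the second-highest bid, €55.7.
Collector C's payoff = €59.8 − €55.7 = €4.1. All other bidders lose, so their payoff is 0.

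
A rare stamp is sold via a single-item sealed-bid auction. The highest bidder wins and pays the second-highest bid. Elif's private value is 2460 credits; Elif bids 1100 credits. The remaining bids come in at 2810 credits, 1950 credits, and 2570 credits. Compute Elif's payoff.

0 credits

Highest competing bid: 2810 credits.
Elif's bid 1100 credits is not the highest, so Elif loses, pays nothing, and earns zero payoff.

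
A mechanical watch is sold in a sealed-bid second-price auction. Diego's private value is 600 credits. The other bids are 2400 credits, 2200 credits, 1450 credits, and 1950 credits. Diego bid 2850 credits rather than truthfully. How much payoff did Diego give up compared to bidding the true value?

The highest competing bid is 2400 credits.
Bidding truthfully at 600 credits: the top bid is 2400 credits (a rival), so Diego loses. Payoff = 0 credits.
Bidding 2850 credits: Diego has the top bid, wins, and pays the second-highest bid 2400 credits. Payoff = 600 credits − 2400 credits = -1800 credits.
Regret = truthful payoff − actual payoff = 0 credits − -1800 credits = 1800 credits.

1800 credits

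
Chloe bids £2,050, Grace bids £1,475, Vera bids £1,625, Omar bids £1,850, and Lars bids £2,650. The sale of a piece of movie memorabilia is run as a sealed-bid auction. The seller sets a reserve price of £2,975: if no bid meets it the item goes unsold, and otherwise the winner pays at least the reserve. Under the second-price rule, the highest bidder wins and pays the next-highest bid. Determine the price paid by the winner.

Ranking the bids: Lars £2,650, then Chloe £2,050, then Omar £1,850, then Vera £1,625, then Grace £1,475.
The top bid £2,650 is below the reserve £2,975, so the item goes unsold and nothing is paid.

unsold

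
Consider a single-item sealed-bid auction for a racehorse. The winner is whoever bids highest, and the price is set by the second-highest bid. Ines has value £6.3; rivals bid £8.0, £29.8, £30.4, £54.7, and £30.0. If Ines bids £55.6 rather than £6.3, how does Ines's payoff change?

The highest competing bid is £54.7.
Bidding truthfully at £6.3: the top bid is £54.7 (a rival), so Ines loses. Payoff = £0.0.
Bidding £55.6: Ines has the top bid, wins, and pays the second-highest bid £54.7. Payoff = £6.3 − £54.7 = -£48.4.
Change = -£48.4 − £0.0 = -£48.4.

Change in payoff: -£48.4.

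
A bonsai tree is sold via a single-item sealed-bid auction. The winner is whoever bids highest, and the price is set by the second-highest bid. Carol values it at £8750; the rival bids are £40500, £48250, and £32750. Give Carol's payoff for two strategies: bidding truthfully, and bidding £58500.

The highest competing bid is £48250.
Bidding truthfully at £8750: the top bid is £48250 (a rival), so Carol loses. Payoff = £0.
Bidding £58500: Carol has the top bid, wins, and pays the second-highest bid £48250. Payoff = £8750 − £48250 = -£39500.

(a) £0  (b) -£39500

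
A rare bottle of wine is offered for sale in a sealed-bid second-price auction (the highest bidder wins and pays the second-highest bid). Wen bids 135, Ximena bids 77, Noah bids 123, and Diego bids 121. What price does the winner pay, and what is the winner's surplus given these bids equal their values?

Price 123; surplus 12.

Ranking the bids: Wen 135, then Noah 123, then Diego 121, then Ximena 77.
Wen is the highest bidder, so Wen wins.
Under the second-price rule, the price is the second-highest bid: 123.
Surplus = 135 − 123 = 12.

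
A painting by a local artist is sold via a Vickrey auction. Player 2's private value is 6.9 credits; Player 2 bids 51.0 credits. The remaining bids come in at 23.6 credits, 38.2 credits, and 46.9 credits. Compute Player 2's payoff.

Highest competing bid: 46.9 credits.
Player 2's bid 51.0 credits is the highest overall, so Player 2 wins and pays the second-highest bid, 46.9 credits.
Payoff = value − price = 6.9 credits − 46.9 credits = -40.0 credits.
Overbidding won the item at a price above value — truthful bidding would have avoided this loss.

Payoff = -40.0 credits.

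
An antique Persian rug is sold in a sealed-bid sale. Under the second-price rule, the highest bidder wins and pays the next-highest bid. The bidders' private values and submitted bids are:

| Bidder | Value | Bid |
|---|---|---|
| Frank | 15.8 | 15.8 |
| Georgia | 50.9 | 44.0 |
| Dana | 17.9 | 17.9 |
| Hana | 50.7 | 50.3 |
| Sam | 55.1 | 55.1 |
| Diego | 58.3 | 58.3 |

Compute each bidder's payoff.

Frank 0.0, Georgia 0.0, Dana 0.0, Hana 0.0, Sam 0.0, Diego 3.2.

Bids in descending order: Diego 58.3; Sam 55.1; Hana 50.3; Georgia 44.0; Dana 17.9; Frank 15.8.
Diego has the top bid and wins; the price is the second-highest bid, 55.1.
Diego's payoff = 58.3 − 55.1 = 3.2. All other bidders lose, so their payoff is 0.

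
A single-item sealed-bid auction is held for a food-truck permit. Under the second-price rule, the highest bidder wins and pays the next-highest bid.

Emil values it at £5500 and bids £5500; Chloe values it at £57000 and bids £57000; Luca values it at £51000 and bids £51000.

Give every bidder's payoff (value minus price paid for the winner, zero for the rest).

Ordered from highest: Chloe £57000; Luca £51000; Emil £5500.
Chloe has the top bid and wins; the price is the second-highest bid, £51000.
Chloe's payoff = £57000 − £51000 = £6000. All other bidders lose, so their payoff is 0.

Payoffs: Emil £0, Chloe £6000, Luca £0.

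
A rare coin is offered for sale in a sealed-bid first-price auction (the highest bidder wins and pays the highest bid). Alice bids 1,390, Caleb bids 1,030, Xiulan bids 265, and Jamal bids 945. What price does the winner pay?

The winner pays 1,390.

Ordered from highest: Alice 1,390 > Caleb 1,030 > Jamal 945 > Xiulan 265.
Alice is the highest bidder, so Alice wins.
Under the first-price rule, the price is the highest bid: 1,390.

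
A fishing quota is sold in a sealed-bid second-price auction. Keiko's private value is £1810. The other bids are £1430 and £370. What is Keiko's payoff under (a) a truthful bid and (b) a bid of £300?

Truthful: £380; alternative: £0.

The highest competing bid is £1430.
Bidding truthfully at £1810: Keiko has the top bid, wins, and pays the second-highest bid £1430. Payoff = £1810 − £1430 = £380.
Bidding £300: the top bid is £1430 (a rival), so Keiko loses. Payoff = £0.
This is the dominant-strategy logic: truthful bidding weakly beats any alternative.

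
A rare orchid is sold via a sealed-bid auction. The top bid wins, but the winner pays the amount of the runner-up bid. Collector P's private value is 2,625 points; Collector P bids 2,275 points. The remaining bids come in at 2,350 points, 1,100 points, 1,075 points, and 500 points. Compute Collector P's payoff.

Highest competing bid: 2,350 points.
Collector P's bid 2,275 points is not the highest, so Collector P loses, pays nothing, and earns zero payoff.

Collector P's payoff: 0 points.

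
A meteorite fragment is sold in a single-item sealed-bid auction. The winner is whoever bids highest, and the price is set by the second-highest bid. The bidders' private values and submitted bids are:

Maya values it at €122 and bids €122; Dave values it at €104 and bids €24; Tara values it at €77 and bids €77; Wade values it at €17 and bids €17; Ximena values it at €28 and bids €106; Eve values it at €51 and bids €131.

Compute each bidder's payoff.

Bids in descending order: Eve €131 > Maya €122 > Ximena €106 > Tara €77 > Dave €24 > Wade €17.
Eve has the top bid and wins; the price is the second-highest bid, €122.
Eve's payoff = €51 − €122 = -€71. All other bidders lose, so their payoff is 0.

Maya €0, Dave €0, Tara €0, Wade €0, Ximena €0, Eve -€71.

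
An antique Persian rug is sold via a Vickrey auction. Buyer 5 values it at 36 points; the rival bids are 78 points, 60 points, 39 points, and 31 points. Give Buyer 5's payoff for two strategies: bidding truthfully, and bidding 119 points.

The highest competing bid is 78 points.
Bidding truthfully at 36 points: the top bid is 78 points (a rival), so Buyer 5 loses. Payoff = 0 points.
Bidding 119 points: Buyer 5 has the top bid, wins, and pays the second-highest bid 78 points. Payoff = 36 points − 78 points = -42 points.
This is the dominant-strategy logic: truthful bidding weakly beats any alternative.

(a) 0 points  (b) -42 points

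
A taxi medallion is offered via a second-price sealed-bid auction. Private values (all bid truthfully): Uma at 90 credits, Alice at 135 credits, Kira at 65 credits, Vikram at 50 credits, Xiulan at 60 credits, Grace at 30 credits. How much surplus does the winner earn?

Winner's surplus: 45 credits.

Ordered from highest: Alice 135 credits, then Uma 90 credits, then Kira 65 credits, then Xiulan 60 credits, then Vikram 50 credits, then Grace 30 credits.
Alice wins with the top bid and pays the second-highest, 90 credits.
Surplus = 135 credits − 90 credits = 45 credits.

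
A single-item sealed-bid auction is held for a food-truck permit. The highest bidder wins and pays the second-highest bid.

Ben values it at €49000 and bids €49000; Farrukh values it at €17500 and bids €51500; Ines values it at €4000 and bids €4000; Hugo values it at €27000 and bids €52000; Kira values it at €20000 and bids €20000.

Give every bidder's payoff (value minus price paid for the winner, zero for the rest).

Ben €0, Farrukh €0, Ines €0, Hugo -€24500, Kira €0.

Ranking the bids: Hugo €52000, then Farrukh €51500, then Ben €49000, then Kira €20000, then Ines €4000.
Hugo has the top bid and wins; the price is the second-highest bid, €51500.
Hugo's payoff = €27000 − €51500 = -€24500. All other bidders lose, so their payoff is 0.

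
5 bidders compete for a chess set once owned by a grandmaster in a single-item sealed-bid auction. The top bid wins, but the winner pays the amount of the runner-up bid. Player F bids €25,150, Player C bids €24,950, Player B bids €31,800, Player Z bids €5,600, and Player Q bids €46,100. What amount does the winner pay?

Ordered from highest: Player Q €46,100; Player B €31,800; Player F €25,150; Player C €24,950; Player Z €5,600.
Player Q has the highest bid, so Player Q wins.
The second-highest bid is €31,800, so that is what Player Q pays.

€31,800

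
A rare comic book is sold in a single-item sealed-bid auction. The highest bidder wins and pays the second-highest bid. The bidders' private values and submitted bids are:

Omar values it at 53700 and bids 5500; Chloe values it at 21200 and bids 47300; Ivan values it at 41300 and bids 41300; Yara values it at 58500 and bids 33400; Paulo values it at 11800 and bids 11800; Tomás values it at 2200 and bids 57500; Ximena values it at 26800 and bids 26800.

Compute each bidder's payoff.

Sorted high to low: Tomás 57500; Chloe 47300; Ivan 41300; Yara 33400; Ximena 26800; Paulo 11800; Omar 5500.
Tomás has the top bid and wins; the price is the second-highest bid, 47300.
Tomás's payoff = 2200 − 47300 = -45100. All other bidders lose, so their payoff is 0.

Payoffs: Omar 0, Chloe 0, Ivan 0, Yara 0, Paulo 0, Tomás -45100, Ximena 0.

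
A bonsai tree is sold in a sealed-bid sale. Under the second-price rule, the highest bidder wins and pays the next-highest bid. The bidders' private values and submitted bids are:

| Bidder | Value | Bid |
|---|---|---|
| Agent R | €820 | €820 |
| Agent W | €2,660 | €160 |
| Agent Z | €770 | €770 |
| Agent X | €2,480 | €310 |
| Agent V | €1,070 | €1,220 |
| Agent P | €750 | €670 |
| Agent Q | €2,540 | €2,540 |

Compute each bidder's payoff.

Agent R €0, Agent W €0, Agent Z €0, Agent X €0, Agent V €0, Agent P €0, Agent Q €1,320.

Ordered from highest: Agent Q €2,540 > Agent V €1,220 > Agent R €820 > Agent Z €770 > Agent P €670 > Agent X €310 > Agent W €160.
Agent Q has the top bid and wins; the price is the second-highest bid, €1,220.
Agent Q's payoff = €2,540 − €1,220 = €1,320. All other bidders lose, so their payoff is 0.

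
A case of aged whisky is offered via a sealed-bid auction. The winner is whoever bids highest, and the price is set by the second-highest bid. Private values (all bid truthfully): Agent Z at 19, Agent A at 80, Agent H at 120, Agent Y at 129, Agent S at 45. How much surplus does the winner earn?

Ranking the bids: Agent Y 129 > Agent H 120 > Agent A 80 > Agent S 45 > Agent Z 19.
Agent Y wins with the top bid and pays the second-highest, 120.
Surplus = 129 − 120 = 9.

9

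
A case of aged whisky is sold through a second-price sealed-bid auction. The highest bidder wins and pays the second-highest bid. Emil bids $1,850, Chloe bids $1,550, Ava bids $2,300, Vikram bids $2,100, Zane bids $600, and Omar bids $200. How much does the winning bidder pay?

$2,100

Bids in descending order: Ava $2,300, then Vikram $2,100, then Emil $1,850, then Chloe $1,550, then Zane $600, then Omar $200.
Ava has the highest bid, so Ava wins.
The second-highest bid is $2,100, so that is what Ava pays.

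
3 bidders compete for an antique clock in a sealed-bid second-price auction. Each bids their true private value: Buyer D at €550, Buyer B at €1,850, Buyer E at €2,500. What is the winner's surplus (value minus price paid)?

Surplus = €650.

Ordered from highest: Buyer E €2,500, then Buyer B €1,850, then Buyer D €550.
Buyer E wins with the top bid and pays the second-highest, €1,850.
Surplus = €2,500 − €1,850 = €650.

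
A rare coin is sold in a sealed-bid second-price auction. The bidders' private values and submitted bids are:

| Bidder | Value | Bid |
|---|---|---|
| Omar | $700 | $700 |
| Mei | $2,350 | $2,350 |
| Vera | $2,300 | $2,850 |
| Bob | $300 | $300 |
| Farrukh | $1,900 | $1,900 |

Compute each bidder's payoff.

Bids in descending order: Vera $2,850, then Mei $2,350, then Farrukh $1,900, then Omar $700, then Bob $300.
Vera has the top bid and wins; the price is the second-highest bid, $2,350.
Vera's payoff = $2,300 − $2,350 = -$50. All other bidders lose, so their payoff is 0.

Omar $0, Mei $0, Vera -$50, Bob $0, Farrukh $0.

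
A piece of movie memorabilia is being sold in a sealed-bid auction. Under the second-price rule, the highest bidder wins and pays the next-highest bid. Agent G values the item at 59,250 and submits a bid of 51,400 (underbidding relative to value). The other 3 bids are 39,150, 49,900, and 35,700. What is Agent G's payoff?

9,350

Highest competing bid: 49,900.
Agent G's bid 51,400 is the highest overall, so Agent G wins and pays the second-highest bid, 49,900.
Payoff = value − price = 59,250 − 49,900 = 9,350.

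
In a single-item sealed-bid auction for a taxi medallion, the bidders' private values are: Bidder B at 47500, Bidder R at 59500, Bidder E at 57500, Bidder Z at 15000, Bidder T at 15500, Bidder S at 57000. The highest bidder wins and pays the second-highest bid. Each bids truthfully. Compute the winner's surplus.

Surplus = 2000.

Bids in descending order: Bidder R 59500 > Bidder E 57500 > Bidder S 57000 > Bidder B 47500 > Bidder T 15500 > Bidder Z 15000.
Bidder R wins with the top bid and pays the second-highest, 57500.
Surplus = 59500 − 57500 = 2000.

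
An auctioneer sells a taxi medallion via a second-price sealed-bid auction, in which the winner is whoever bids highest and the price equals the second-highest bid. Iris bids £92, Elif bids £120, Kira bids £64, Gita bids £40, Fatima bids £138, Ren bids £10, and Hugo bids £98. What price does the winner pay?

£120

Bids in descending order: Fatima £138; Elif £120; Hugo £98; Iris £92; Kira £64; Gita £40; Ren £10.
Fatima is the highest bidder, so Fatima wins.
Under the second-price rule, the price is the second-highest bid: £120.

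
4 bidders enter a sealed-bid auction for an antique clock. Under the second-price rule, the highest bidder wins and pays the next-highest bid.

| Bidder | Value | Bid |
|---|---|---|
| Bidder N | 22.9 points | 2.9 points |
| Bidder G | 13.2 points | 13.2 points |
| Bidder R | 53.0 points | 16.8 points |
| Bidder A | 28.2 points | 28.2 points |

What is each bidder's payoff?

Payoffs: Bidder N 0.0 points, Bidder G 0.0 points, Bidder R 0.0 points, Bidder A 11.4 points.

Ranking the bids: Bidder A 28.2 points > Bidder R 16.8 points > Bidder G 13.2 points > Bidder N 2.9 points.
Bidder A has the top bid and wins; the price is the second-highest bid, 16.8 points.
Bidder A's payoff = 28.2 points − 16.8 points = 11.4 points. All other bidders lose, so their payoff is 0.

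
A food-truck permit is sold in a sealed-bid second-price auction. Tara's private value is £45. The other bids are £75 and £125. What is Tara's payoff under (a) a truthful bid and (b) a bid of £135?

The highest competing bid is £125.
Bidding truthfully at £45: the top bid is £125 (a rival), so Tara loses. Payoff = £0.
Bidding £135: Tara has the top bid, wins, and pays the second-highest bid £125. Payoff = £45 − £125 = -£80.
Deviating from a truthful bid can only lose payoff in a second-price auction — never gain.

Truthful: £0; alternative: -£80.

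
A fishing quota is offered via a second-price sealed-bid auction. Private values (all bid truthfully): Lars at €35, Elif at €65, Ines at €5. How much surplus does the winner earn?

Ranking the bids: Elif €65 > Lars €35 > Ines €5.
Elif wins with the top bid and pays the second-highest, €35.
Surplus = €65 − €35 = €30.

Winner's surplus: €30.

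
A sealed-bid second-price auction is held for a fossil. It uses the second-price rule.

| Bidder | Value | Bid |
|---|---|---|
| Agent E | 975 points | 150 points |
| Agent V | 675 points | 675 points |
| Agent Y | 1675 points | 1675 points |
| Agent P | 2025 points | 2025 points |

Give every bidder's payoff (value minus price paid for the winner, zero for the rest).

Ordered from highest: Agent P 2025 points; Agent Y 1675 points; Agent V 675 points; Agent E 150 points.
Agent P has the top bid and wins; the price is the second-highest bid, 1675 points.
Agent P's payoff = 2025 points − 1675 points = 350 points. All other bidders lose, so their payoff is 0.

Payoffs: Agent E 0 points, Agent V 0 points, Agent Y 0 points, Agent P 350 points.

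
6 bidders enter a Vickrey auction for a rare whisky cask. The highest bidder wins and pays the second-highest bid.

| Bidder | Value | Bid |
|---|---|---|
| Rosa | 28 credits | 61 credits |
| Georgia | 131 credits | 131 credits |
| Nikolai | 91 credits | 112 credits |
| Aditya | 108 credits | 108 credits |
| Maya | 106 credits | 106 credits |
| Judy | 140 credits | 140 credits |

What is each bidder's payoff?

Payoffs: Rosa 0 credits, Georgia 0 credits, Nikolai 0 credits, Aditya 0 credits, Maya 0 credits, Judy 9 credits.

Sorted high to low: Judy 140 credits; Georgia 131 credits; Nikolai 112 credits; Aditya 108 credits; Maya 106 credits; Rosa 61 credits.
Judy has the top bid and wins; the price is the second-highest bid, 131 credits.
Judy's payoff = 140 credits − 131 credits = 9 credits. All other bidders lose, so their payoff is 0.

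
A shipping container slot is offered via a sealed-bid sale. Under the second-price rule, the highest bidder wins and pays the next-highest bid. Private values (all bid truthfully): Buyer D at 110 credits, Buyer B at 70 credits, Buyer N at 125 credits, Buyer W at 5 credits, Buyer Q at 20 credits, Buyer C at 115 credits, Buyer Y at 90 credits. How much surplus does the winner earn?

10 credits

Ranking the bids: Buyer N 125 credits > Buyer C 115 credits > Buyer D 110 credits > Buyer Y 90 credits > Buyer B 70 credits > Buyer Q 20 credits > Buyer W 5 credits.
Buyer N wins with the top bid and pays the second-highest, 115 credits.
Surplus = 125 credits − 115 credits = 10 credits.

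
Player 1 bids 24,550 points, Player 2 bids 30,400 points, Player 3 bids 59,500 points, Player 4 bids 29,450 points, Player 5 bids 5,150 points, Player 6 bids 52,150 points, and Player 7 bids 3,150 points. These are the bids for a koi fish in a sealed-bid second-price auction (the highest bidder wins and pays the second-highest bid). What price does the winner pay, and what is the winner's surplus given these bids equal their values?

Sorted high to low: Player 3 59,500 points; Player 6 52,150 points; Player 2 30,400 points; Player 4 29,450 points; Player 1 24,550 points; Player 5 5,150 points; Player 7 3,150 points.
Player 3 is the highest bidder, so Player 3 wins.
Under the second-price rule, the price is the second-highest bid: 52,150 points.
Surplus = 59,500 points − 52,150 points = 7,350 points.

Price 52,150 points; surplus 7,350 points.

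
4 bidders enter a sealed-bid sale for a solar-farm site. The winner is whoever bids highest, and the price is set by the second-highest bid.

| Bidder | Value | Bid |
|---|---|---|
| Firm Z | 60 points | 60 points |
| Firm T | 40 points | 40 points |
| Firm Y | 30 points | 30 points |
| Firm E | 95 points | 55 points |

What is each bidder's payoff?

Payoffs: Firm Z 5 points, Firm T 0 points, Firm Y 0 points, Firm E 0 points.

Ordered from highest: Firm Z 60 points > Firm E 55 points > Firm T 40 points > Firm Y 30 points.
Firm Z has the top bid and wins; the price is the second-highest bid, 55 points.
Firm Z's payoff = 60 points − 55 points = 5 points. All other bidders lose, so their payoff is 0.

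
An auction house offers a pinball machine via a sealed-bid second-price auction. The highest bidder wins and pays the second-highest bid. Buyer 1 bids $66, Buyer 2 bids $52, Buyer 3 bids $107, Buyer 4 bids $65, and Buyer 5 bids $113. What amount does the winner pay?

Price paid: $107.

Sorted high to low: Buyer 5 $113 > Buyer 3 $107 > Buyer 1 $66 > Buyer 4 $65 > Buyer 2 $52.
Buyer 5 has the highest bid, so Buyer 5 wins.
The second-highest bid is $107, so that is what Buyer 5 pays.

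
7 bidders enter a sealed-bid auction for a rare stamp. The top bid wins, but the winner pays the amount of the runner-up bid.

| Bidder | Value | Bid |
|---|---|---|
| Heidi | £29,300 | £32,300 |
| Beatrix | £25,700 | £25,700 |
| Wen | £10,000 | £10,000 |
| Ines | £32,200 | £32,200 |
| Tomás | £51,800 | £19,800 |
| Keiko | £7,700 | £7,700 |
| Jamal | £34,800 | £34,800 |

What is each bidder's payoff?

Bids in descending order: Jamal £34,800; Heidi £32,300; Ines £32,200; Beatrix £25,700; Tomás £19,800; Wen £10,000; Keiko £7,700.
Jamal has the top bid and wins; the price is the second-highest bid, £32,300.
Jamal's payoff = £34,800 − £32,300 = £2,500. All other bidders lose, so their payoff is 0.

Payoffs: Heidi £0, Beatrix £0, Wen £0, Ines £0, Tomás £0, Keiko £0, Jamal £2,500.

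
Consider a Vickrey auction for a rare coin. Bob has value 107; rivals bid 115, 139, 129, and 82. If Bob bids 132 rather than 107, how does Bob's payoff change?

The highest competing bid is 139.
Bidding truthfully at 107: the top bid is 139 (a rival), so Bob loses. Payoff = 0.
Bidding 132: the top bid is 139 (a rival), so Bob loses. Payoff = 0.
Change = 0 − 0 = 0.
The bid only affects whether you win, not the price — here both bids land on the same side of the top rival bid, so the deviation is payoff-neutral.

Payoff change: 0.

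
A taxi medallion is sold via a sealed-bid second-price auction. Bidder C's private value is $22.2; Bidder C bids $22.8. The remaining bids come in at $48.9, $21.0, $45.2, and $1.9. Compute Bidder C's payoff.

Highest competing bid: $48.9.
Bidder C's bid $22.8 is not the highest, so Bidder C loses, pays nothing, and earns zero payoff.

Payoff = $0.0.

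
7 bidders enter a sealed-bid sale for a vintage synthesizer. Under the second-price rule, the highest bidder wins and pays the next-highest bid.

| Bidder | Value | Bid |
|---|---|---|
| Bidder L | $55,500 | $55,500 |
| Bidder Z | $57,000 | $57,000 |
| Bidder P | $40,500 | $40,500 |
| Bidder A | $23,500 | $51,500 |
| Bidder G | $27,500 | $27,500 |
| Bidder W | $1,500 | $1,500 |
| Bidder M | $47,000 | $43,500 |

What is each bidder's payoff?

Ranking the bids: Bidder Z $57,000, then Bidder L $55,500, then Bidder A $51,500, then Bidder M $43,500, then Bidder P $40,500, then Bidder G $27,500, then Bidder W $1,500.
Bidder Z has the top bid and wins; the price is the second-highest bid, $55,500.
Bidder Z's payoff = $57,000 − $55,500 = $1,500. All other bidders lose, so their payoff is 0.

Bidder L $0, Bidder Z $1,500, Bidder P $0, Bidder A $0, Bidder G $0, Bidder W $0, Bidder M $0.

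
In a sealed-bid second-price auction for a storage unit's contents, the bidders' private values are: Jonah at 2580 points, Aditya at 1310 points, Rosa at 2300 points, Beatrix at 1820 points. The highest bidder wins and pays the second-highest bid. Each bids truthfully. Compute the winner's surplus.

Bids in descending order: Jonah 2580 points, then Rosa 2300 points, then Beatrix 1820 points, then Aditya 1310 points.
Jonah wins with the top bid and pays the second-highest, 2300 points.
Surplus = 2580 points − 2300 points = 280 points.

Surplus = 280 points.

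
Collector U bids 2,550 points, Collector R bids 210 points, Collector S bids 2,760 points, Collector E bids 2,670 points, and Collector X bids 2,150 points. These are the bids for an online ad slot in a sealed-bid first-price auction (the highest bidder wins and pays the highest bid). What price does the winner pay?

The winner pays 2,760 points.

Ordered from highest: Collector S 2,760 points; Collector E 2,670 points; Collector U 2,550 points; Collector X 2,150 points; Collector R 210 points.
Collector S is the highest bidder, so Collector S wins.
Under the first-price rule, the price is the highest bid: 2,760 points.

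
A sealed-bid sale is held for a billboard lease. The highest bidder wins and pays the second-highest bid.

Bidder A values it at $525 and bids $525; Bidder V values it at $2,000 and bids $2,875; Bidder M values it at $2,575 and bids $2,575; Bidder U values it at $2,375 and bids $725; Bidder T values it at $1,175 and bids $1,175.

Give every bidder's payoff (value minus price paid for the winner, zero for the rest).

Ordered from highest: Bidder V $2,875; Bidder M $2,575; Bidder T $1,175; Bidder U $725; Bidder A $525.
Bidder V has the top bid and wins; the price is the second-highest bid, $2,575.
Bidder V's payoff = $2,000 − $2,575 = -$575. All other bidders lose, so their payoff is 0.

Payoffs: Bidder A $0, Bidder V -$575, Bidder M $0, Bidder U $0, Bidder T $0.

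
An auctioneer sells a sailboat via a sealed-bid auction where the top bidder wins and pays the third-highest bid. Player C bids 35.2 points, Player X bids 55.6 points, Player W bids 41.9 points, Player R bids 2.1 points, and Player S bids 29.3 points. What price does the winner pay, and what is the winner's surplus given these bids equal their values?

The winner pays 35.2 points for a surplus of 20.4 points.

Sorted high to low: Player X 55.6 points; Player W 41.9 points; Player C 35.2 points; Player S 29.3 points; Player R 2.1 points.
Player X is the highest bidder, so Player X wins.
Under the third-price rule, the price is the third-highest bid: 35.2 points.
Surplus = 55.6 points − 35.2 points = 20.4 points.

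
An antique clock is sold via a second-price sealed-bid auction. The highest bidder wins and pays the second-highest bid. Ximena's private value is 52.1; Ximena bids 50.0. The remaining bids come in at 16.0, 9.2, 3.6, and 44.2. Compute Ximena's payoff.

Highest competing bid: 44.2.
Ximena's bid 50.0 is the highest overall, so Ximena wins and pays the second-highest bid, 44.2.
Payoff = value − price = 52.1 − 44.2 = 7.9.

Payoff = 7.9.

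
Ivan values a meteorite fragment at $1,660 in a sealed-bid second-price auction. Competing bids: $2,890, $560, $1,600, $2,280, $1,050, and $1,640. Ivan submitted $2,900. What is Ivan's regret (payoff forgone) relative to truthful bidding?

Payoff forgone: $1,230.

The highest competing bid is $2,890.
Bidding truthfully at $1,660: the top bid is $2,890 (a rival), so Ivan loses. Payoff = $0.
Bidding $2,900: Ivan has the top bid, wins, and pays the second-highest bid $2,890. Payoff = $1,660 − $2,890 = -$1,230.
Regret = truthful payoff − actual payoff = $0 − -$1,230 = $1,230.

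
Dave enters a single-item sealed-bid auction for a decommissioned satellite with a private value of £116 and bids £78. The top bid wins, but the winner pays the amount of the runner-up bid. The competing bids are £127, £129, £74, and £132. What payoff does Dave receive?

Payoff = £0.

Highest competing bid: £132.
Dave's bid £78 is not the highest, so Dave loses, pays nothing, and earns zero payoff.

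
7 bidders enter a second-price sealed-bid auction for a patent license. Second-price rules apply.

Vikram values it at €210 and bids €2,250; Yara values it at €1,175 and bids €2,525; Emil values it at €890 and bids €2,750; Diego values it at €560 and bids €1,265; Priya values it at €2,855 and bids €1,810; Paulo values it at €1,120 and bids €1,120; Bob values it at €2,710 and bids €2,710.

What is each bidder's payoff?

Vikram €0, Yara €0, Emil -€1,820, Diego €0, Priya €0, Paulo €0, Bob €0.

Ordered from highest: Emil €2,750 > Bob €2,710 > Yara €2,525 > Vikram €2,250 > Priya €1,810 > Diego €1,265 > Paulo €1,120.
Emil has the top bid and wins; the price is the second-highest bid, €2,710.
Emil's payoff = €890 − €2,710 = -€1,820. All other bidders lose, so their payoff is 0.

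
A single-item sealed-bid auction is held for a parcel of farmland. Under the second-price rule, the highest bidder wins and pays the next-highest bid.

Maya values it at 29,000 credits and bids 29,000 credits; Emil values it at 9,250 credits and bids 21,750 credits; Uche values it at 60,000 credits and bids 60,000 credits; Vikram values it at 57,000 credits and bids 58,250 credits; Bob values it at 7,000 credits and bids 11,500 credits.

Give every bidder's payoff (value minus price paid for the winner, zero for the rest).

Bids in descending order: Uche 60,000 credits, then Vikram 58,250 credits, then Maya 29,000 credits, then Emil 21,750 credits, then Bob 11,500 credits.
Uche has the top bid and wins; the price is the second-highest bid, 58,250 credits.
Uche's payoff = 60,000 credits − 58,250 credits = 1,750 credits. All other bidders lose, so their payoff is 0.

Maya 0 credits, Emil 0 credits, Uche 1,750 credits, Vikram 0 credits, Bob 0 credits.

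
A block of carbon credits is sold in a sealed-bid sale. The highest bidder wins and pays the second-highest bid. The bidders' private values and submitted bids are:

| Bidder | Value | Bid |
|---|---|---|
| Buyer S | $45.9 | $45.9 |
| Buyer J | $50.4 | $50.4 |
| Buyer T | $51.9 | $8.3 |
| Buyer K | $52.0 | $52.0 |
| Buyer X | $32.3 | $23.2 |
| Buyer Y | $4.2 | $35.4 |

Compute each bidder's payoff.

Payoffs: Buyer S $0.0, Buyer J $0.0, Buyer T $0.0, Buyer K $1.6, Buyer X $0.0, Buyer Y $0.0.

Bids in descending order: Buyer K $52.0 > Buyer J $50.4 > Buyer S $45.9 > Buyer Y $35.4 > Buyer X $23.2 > Buyer T $8.3.
Buyer K has the top bid and wins; the price is the second-highest bid, $50.4.
Buyer K's payoff = $52.0 − $50.4 = $1.6. All other bidders lose, so their payoff is 0.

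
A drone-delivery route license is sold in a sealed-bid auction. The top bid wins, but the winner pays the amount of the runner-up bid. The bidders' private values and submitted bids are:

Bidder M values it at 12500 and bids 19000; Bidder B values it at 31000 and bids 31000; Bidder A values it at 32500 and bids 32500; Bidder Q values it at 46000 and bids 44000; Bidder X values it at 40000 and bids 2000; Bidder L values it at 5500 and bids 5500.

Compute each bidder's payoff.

Bidder M 0, Bidder B 0, Bidder A 0, Bidder Q 13500, Bidder X 0, Bidder L 0.

Ranking the bids: Bidder Q 44000 > Bidder A 32500 > Bidder B 31000 > Bidder M 19000 > Bidder L 5500 > Bidder X 2000.
Bidder Q has the top bid and wins; the price is the second-highest bid, 32500.
Bidder Q's payoff = 46000 − 32500 = 13500. All other bidders lose, so their payoff is 0.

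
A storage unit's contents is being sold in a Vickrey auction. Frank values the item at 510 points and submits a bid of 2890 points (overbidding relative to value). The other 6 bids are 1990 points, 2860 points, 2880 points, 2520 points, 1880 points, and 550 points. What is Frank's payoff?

Highest competing bid: 2880 points.
Frank's bid 2890 points is the highest overall, so Frank wins and pays the second-highest bid, 2880 points.
Payoff = value − price = 510 points − 2880 points = -2370 points.
Overbidding won the item at a price above value — truthful bidding would have avoided this loss.

Payoff = -2370 points.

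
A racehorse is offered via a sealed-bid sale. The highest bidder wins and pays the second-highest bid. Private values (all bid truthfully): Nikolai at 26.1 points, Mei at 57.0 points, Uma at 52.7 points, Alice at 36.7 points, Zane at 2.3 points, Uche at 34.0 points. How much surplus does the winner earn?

4.3 points

Ranking the bids: Mei 57.0 points, then Uma 52.7 points, then Alice 36.7 points, then Uche 34.0 points, then Nikolai 26.1 points, then Zane 2.3 points.
Mei wins with the top bid and pays the second-highest, 52.7 points.
Surplus = 57.0 points − 52.7 points = 4.3 points.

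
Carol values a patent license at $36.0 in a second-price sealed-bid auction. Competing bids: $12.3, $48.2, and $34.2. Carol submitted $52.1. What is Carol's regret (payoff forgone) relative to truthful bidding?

Regret: $12.2.

The highest competing bid is $48.2.
Bidding truthfully at $36.0: the top bid is $48.2 (a rival), so Carol loses. Payoff = $0.0.
Bidding $52.1: Carol has the top bid, wins, and pays the second-highest bid $48.2. Payoff = $36.0 − $48.2 = -$12.2.
Regret = truthful payoff − actual payoff = $0.0 − -$12.2 = $12.2.
Deviating from a truthful bid can only lose payoff in a second-price auction — never gain.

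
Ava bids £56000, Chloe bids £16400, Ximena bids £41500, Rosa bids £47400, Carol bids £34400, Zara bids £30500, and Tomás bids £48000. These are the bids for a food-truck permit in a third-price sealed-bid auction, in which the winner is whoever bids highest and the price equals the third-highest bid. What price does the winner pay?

Price paid: £47400.

Bids in descending order: Ava £56000, then Tomás £48000, then Rosa £47400, then Ximena £41500, then Carol £34400, then Zara £30500, then Chloe £16400.
Ava is the highest bidder, so Ava wins.
Under the third-price rule, the price is the third-highest bid: £47400.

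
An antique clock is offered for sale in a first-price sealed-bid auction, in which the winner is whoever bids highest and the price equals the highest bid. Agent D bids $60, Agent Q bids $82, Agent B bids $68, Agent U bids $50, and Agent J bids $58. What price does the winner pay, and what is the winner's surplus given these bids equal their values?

Bids in descending order: Agent Q $82, then Agent B $68, then Agent D $60, then Agent J $58, then Agent U $50.
Agent Q is the highest bidder, so Agent Q wins.
Under the first-price rule, the price is the highest bid: $82.
Surplus = $82 − $82 = $0.

The winner pays $82 for a surplus of $0.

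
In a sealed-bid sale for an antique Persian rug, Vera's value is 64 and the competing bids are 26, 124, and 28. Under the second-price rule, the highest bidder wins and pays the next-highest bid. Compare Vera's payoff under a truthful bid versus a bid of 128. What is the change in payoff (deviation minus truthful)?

-60

The highest competing bid is 124.
Bidding truthfully at 64: the top bid is 124 (a rival), so Vera loses. Payoff = 0.
Bidding 128: Vera has the top bid, wins, and pays the second-highest bid 124. Payoff = 64 − 124 = -60.
Change = -60 − 0 = -60.
This is the dominant-strategy logic: truthful bidding weakly beats any alternative.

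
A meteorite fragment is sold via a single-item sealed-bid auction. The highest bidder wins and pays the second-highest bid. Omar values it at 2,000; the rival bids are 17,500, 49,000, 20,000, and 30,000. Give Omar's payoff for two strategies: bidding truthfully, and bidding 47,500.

The highest competing bid is 49,000.
Bidding truthfully at 2,000: the top bid is 49,000 (a rival), so Omar loses. Payoff = 0.
Bidding 47,500: the top bid is 49,000 (a rival), so Omar loses. Payoff = 0.

(a) 0  (b) 0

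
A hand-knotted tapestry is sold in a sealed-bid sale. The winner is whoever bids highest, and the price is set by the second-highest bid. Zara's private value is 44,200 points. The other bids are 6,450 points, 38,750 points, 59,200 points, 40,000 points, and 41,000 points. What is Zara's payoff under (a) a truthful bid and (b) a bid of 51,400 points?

Truthful: 0 points; alternative: 0 points.

The highest competing bid is 59,200 points.
Bidding truthfully at 44,200 points: the top bid is 59,200 points (a rival), so Zara loses. Payoff = 0 points.
Bidding 51,400 points: the top bid is 59,200 points (a rival), so Zara loses. Payoff = 0 points.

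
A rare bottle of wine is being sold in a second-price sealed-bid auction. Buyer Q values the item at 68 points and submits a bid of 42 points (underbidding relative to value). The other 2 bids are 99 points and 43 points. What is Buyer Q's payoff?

Highest competing bid: 99 points.
Buyer Q's bid 42 points is not the highest, so Buyer Q loses, pays nothing, and earns zero payoff.

0 points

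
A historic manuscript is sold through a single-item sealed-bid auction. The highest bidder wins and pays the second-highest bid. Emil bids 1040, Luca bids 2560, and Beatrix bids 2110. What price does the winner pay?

Sorted high to low: Luca 2560; Beatrix 2110; Emil 1040.
Luca has the highest bid, so Luca wins.
The second-highest bid is 2110, so that is what Luca pays.

The winner pays 2110.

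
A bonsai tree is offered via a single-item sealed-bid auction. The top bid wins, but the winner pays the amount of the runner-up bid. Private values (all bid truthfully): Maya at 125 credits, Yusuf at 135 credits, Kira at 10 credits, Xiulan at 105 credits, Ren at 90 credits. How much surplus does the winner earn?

Surplus = 10 credits.

Sorted high to low: Yusuf 135 credits, then Maya 125 credits, then Xiulan 105 credits, then Ren 90 credits, then Kira 10 credits.
Yusuf wins with the top bid and pays the second-highest, 125 credits.
Surplus = 135 credits − 125 credits = 10 credits.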